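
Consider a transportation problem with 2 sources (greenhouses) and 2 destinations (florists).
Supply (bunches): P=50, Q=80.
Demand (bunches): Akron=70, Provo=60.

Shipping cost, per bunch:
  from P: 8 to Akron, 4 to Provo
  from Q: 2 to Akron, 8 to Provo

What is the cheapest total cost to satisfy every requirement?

An optimal shipping plan:
  P to Provo: 50 bunches
  Q to Akron: 70 bunches
  Q to Provo: 10 bunches
Total cost = 420.

420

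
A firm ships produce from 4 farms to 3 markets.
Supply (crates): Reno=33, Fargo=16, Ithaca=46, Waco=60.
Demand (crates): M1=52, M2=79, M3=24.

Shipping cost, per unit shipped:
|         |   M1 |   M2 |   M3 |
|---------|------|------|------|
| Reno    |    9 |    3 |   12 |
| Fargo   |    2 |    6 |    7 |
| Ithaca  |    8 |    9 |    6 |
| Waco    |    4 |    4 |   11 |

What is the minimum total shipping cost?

691

A cheapest plan:
  Reno to M2: 33 × 3 = 99
  Fargo to M1: 16 × 2 = 32
  Ithaca to M1: 22 × 8 = 176
  Ithaca to M3: 24 × 6 = 144
  Waco to M1: 14 × 4 = 56
  Waco to M2: 46 × 4 = 184
Total = 99 + 32 + 176 + 144 + 56 + 184 = 691.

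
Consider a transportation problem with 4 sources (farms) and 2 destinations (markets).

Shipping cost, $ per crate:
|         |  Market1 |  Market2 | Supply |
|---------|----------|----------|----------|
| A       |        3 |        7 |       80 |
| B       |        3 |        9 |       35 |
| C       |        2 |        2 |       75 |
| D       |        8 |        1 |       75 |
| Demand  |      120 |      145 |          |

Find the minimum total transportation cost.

Optimal allocation:
  A->Market1: 80 × $3 = $240
  B->Market1: 35 × $3 = $105
  C->Market1: 5 × $2 = $10
  C->Market2: 70 × $2 = $140
  D->Market2: 75 × $1 = $75
Total = 240 + 105 + 10 + 140 + 75 = $570.
(Supply check: A ships 80; B ships 35; C ships 75; D ships 75.)

570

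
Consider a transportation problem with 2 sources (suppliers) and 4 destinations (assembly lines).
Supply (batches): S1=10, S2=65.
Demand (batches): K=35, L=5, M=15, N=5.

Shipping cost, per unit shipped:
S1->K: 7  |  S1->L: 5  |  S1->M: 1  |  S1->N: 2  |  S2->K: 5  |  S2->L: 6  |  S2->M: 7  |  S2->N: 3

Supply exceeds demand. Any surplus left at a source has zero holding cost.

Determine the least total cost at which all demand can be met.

One minimum-cost allocation:
  S1->M: 10 batches
  S2->K: 35 batches
  S2->L: 5 batches
  S2->M: 5 batches
  S2->N: 5 batches
Total cost = 265.

265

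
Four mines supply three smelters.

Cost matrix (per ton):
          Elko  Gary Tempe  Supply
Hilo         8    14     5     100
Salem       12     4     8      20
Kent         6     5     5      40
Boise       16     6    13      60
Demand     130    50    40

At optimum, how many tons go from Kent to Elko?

40

The minimum-cost plan:
  Hilo–Elko: 90 × 8 = 720
  Hilo–Tempe: 10 × 5 = 50
  Salem–Tempe: 20 × 8 = 160
  Kent–Elko: 40 × 6 = 240
  Boise–Gary: 50 × 6 = 300
  Boise–Tempe: 10 × 13 = 130
Total cost = 1600.
So Kent→Elko carries 40 tons.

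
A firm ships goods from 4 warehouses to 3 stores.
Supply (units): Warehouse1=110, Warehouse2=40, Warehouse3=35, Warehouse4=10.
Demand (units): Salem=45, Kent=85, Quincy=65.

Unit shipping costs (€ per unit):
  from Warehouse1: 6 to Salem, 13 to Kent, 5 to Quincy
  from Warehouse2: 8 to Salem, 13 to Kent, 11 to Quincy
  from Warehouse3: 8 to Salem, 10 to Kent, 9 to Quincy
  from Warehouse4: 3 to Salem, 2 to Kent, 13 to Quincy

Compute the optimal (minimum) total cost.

1485

An optimal shipping plan:
  Warehouse1->Salem: 45 × €6 = €270
  Warehouse1->Quincy: 65 × €5 = €325
  Warehouse2->Kent: 40 × €13 = €520
  Warehouse3->Kent: 35 × €10 = €350
  Warehouse4->Kent: 10 × €2 = €20
Total = 270 + 325 + 520 + 350 + 20 = €1485.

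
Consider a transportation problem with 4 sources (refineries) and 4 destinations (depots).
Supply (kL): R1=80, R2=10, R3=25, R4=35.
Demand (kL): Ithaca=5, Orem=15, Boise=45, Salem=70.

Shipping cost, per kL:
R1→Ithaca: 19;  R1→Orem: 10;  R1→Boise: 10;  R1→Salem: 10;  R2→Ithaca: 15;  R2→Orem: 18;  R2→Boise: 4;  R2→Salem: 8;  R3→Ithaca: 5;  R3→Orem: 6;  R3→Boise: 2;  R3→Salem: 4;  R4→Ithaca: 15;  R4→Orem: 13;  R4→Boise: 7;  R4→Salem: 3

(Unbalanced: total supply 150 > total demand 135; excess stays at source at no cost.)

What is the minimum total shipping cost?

860

Optimal allocation:
  R1–Orem: 15 × 10 = 150
  R1–Boise: 15 × 10 = 150
  R1–Salem: 35 × 10 = 350
  R2–Boise: 10 × 4 = 40
  R3–Ithaca: 5 × 5 = 25
  R3–Boise: 20 × 2 = 40
  R4–Salem: 35 × 3 = 105
Total = 150 + 150 + 350 + 40 + 25 + 40 + 105 = 860.
(Supply check: R1 ships 65; R2 ships 10; R3 ships 25; R4 ships 35.)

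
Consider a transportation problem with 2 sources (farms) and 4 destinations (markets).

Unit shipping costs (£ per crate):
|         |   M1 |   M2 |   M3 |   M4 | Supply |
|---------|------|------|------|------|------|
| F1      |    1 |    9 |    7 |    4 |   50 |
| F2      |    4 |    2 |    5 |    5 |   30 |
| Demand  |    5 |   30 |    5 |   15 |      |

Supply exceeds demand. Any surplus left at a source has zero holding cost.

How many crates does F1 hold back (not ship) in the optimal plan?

25

Minimum-cost shipments:
  F1→M1: 5 × £1 = £5
  F1→M3: 5 × £7 = £35
  F1→M4: 15 × £4 = £60
  F2→M2: 30 × £2 = £60
Total cost = £160.
F1 ships 25 of its 50, leaving 25.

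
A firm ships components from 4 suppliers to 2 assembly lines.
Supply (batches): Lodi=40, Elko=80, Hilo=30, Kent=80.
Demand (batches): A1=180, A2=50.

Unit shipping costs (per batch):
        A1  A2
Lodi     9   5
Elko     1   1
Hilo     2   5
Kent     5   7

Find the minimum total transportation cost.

740

A cheapest plan:
  Lodi->A2: 40 × 5 = 200
  Elko->A1: 70 × 1 = 70
  Elko->A2: 10 × 1 = 10
  Hilo->A1: 30 × 2 = 60
  Kent->A1: 80 × 5 = 400
Total = 200 + 70 + 10 + 60 + 400 = 740.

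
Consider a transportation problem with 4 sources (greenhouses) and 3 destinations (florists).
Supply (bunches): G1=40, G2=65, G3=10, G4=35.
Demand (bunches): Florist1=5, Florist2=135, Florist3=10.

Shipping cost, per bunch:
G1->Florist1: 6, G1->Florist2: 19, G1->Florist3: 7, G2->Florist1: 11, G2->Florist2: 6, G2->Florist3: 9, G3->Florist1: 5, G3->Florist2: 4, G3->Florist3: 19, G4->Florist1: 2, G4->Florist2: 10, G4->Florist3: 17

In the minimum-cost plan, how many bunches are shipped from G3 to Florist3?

0

The minimum-cost plan:
  G1–Florist1: 5 bunches
  G1–Florist2: 25 bunches
  G1–Florist3: 10 bunches
  G2–Florist2: 65 bunches
  G3–Florist2: 10 bunches
  G4–Florist2: 35 bunches
Total cost = 1355.
The route G3→Florist3 is not used.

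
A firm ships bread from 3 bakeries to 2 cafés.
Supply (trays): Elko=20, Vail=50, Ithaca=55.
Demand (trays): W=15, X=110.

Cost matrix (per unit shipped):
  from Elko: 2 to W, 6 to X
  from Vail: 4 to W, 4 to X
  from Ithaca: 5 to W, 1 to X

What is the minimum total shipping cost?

315

A cheapest plan:
  Elko to W: 15 × 2 = 30
  Elko to X: 5 × 6 = 30
  Vail to X: 50 × 4 = 200
  Ithaca to X: 55 × 1 = 55
Total = 30 + 30 + 200 + 55 = 315.
(Supply check: Elko ships 20; Vail ships 50; Ithaca ships 55.)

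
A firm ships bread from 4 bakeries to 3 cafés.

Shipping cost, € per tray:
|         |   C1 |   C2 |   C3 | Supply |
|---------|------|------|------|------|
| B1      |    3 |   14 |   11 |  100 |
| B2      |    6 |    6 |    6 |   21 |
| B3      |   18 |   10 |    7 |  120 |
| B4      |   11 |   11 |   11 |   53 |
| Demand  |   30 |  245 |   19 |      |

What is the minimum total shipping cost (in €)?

2922

An optimal shipping plan:
  B1–C1: 30 trays
  B1–C2: 70 trays
  B2–C2: 21 trays
  B3–C2: 101 trays
  B3–C3: 19 trays
  B4–C2: 53 trays
Total cost = €2922.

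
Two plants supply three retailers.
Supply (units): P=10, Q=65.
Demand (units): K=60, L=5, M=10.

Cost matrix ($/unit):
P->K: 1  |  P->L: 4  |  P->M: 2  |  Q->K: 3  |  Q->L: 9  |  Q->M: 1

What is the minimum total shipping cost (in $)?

An optimal shipping plan:
  P–K: 5 × $1 = $5
  P–L: 5 × $4 = $20
  Q–K: 55 × $3 = $165
  Q–M: 10 × $1 = $10
Total = 5 + 20 + 165 + 10 = $200.

200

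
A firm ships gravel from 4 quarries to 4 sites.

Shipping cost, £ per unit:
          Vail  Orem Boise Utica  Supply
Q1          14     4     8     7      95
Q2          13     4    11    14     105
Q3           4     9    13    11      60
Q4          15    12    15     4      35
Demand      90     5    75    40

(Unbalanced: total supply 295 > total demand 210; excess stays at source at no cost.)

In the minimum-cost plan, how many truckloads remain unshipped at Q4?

Minimum-cost shipments:
  Q1→Boise: 75 truckloads
  Q1→Utica: 5 truckloads
  Q2→Vail: 30 truckloads
  Q2→Orem: 5 truckloads
  Q3→Vail: 60 truckloads
  Q4→Utica: 35 truckloads
Total cost = £1425.
Q4 ships 35 of its 35, leaving 0.

0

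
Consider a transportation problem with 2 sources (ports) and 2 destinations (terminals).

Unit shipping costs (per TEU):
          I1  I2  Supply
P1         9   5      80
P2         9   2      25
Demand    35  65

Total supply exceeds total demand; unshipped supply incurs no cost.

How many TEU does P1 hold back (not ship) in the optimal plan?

An optimal plan:
  P1–I1: 35 × 9 = 315
  P1–I2: 40 × 5 = 200
  P2–I2: 25 × 2 = 50
Total cost = 565.
P1 ships 75 of its 80, leaving 5.

5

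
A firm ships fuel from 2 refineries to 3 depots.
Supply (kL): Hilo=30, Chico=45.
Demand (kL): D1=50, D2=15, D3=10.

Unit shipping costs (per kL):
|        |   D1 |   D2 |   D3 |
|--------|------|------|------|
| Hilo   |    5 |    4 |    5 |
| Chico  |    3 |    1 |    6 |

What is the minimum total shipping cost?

One minimum-cost allocation:
  Hilo->D1: 20 × 5 = 100
  Hilo->D3: 10 × 5 = 50
  Chico->D1: 30 × 3 = 90
  Chico->D2: 15 × 1 = 15
Total = 100 + 50 + 90 + 15 = 255.

255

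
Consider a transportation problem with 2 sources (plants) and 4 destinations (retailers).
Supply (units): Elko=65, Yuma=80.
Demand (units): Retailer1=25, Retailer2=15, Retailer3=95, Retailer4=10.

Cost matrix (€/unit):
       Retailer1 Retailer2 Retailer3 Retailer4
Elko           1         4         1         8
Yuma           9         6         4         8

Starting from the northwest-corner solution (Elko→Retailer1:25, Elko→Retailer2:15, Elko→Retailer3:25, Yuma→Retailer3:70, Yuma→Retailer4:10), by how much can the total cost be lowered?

15

Current plan cost = 25·1 + 15·4 + 25·1 + 70·4 + 10·8 = €470.
Optimal plan:
  Elko→Retailer1: 25 units
  Elko→Retailer3: 40 units
  Yuma→Retailer2: 15 units
  Yuma→Retailer3: 55 units
  Yuma→Retailer4: 10 units
Optimal cost = €455.
Saving = 470 − 455 = €15.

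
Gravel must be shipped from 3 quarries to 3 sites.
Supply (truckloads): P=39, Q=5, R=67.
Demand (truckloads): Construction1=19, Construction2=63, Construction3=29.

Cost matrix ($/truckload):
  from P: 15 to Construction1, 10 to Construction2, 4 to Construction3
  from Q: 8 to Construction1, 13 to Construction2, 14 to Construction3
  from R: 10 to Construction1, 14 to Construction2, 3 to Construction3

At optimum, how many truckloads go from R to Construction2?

The minimum-cost plan:
  P to Construction2: 39 × $10 = $390
  Q to Construction1: 5 × $8 = $40
  R to Construction1: 14 × $10 = $140
  R to Construction2: 24 × $14 = $336
  R to Construction3: 29 × $3 = $87
Total cost = $993.
So R→Construction2 carries 24 truckloads.

24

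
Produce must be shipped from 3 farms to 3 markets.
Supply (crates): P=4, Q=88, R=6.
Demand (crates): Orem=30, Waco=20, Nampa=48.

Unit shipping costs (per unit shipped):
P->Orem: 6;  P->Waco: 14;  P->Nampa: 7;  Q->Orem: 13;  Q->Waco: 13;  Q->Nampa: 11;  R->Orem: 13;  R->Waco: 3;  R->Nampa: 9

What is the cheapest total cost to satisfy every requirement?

1090

A cheapest plan:
  P to Orem: 4 × 6 = 24
  Q to Orem: 26 × 13 = 338
  Q to Waco: 14 × 13 = 182
  Q to Nampa: 48 × 11 = 528
  R to Waco: 6 × 3 = 18
Total = 24 + 338 + 182 + 528 + 18 = 1090.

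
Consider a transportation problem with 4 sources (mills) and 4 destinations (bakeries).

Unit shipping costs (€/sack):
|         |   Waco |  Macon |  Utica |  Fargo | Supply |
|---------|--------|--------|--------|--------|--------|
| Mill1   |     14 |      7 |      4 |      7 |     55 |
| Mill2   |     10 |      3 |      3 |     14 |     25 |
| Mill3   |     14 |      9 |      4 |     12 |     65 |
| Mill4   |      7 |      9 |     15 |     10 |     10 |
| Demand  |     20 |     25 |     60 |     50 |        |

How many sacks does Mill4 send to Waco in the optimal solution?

Solving gives:
  Mill1–Utica: 5 × €4 = €20
  Mill1–Fargo: 50 × €7 = €350
  Mill2–Macon: 25 × €3 = €75
  Mill3–Waco: 10 × €14 = €140
  Mill3–Utica: 55 × €4 = €220
  Mill4–Waco: 10 × €7 = €70
Total cost = €875.
So Mill4→Waco carries 10 sacks.

10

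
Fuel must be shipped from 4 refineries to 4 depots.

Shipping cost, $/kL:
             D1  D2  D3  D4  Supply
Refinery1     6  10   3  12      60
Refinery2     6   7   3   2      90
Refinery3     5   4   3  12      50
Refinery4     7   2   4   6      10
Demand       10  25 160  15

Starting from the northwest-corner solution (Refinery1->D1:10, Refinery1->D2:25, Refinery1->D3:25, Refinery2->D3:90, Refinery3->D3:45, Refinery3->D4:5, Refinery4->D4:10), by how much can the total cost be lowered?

270

Current plan cost = 10·6 + 25·10 + 25·3 + 90·3 + 45·3 + 5·12 + 10·6 = $910.
Optimal plan:
  Refinery1->D3: 60 × $3 = $180
  Refinery2->D3: 75 × $3 = $225
  Refinery2->D4: 15 × $2 = $30
  Refinery3->D1: 10 × $5 = $50
  Refinery3->D2: 15 × $4 = $60
  Refinery3->D3: 25 × $3 = $75
  Refinery4->D2: 10 × $2 = $20
Optimal cost = $640.
Saving = 910 − 640 = $270.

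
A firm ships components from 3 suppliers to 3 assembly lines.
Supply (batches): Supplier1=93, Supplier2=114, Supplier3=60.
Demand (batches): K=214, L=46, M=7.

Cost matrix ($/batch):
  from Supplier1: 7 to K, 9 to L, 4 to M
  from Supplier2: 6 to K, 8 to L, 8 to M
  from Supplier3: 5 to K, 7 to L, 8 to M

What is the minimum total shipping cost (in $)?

1706

An optimal shipping plan:
  Supplier1->K: 40 × $7 = $280
  Supplier1->L: 46 × $9 = $414
  Supplier1->M: 7 × $4 = $28
  Supplier2->K: 114 × $6 = $684
  Supplier3->K: 60 × $5 = $300
Total = 280 + 414 + 28 + 684 + 300 = $1706.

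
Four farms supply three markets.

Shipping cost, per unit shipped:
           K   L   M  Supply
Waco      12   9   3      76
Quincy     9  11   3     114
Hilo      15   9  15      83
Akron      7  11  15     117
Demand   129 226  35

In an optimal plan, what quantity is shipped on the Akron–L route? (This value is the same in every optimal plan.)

0

Solving gives:
  Waco->L: 76 crates
  Quincy->K: 12 crates
  Quincy->L: 67 crates
  Quincy->M: 35 crates
  Hilo->L: 83 crates
  Akron->K: 117 crates
Total cost = 3200.
The route Akron→L is not used.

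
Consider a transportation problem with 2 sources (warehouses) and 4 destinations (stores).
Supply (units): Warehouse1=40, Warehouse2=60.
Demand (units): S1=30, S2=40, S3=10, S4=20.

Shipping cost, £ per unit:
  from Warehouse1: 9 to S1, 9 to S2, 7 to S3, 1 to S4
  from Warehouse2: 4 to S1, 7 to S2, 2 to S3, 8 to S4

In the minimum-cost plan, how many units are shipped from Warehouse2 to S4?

0

The minimum-cost plan:
  Warehouse1->S2: 20 × £9 = £180
  Warehouse1->S4: 20 × £1 = £20
  Warehouse2->S1: 30 × £4 = £120
  Warehouse2->S2: 20 × £7 = £140
  Warehouse2->S3: 10 × £2 = £20
Total cost = £480.
The route Warehouse2→S4 is not used.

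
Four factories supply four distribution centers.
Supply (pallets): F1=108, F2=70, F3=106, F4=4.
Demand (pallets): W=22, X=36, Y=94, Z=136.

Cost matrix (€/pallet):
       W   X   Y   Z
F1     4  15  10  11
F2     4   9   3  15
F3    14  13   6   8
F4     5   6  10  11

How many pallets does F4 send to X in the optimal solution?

4

The minimum-cost plan:
  F1→W: 22 pallets
  F1→Z: 86 pallets
  F2→X: 32 pallets
  F2→Y: 38 pallets
  F3→Y: 56 pallets
  F3→Z: 50 pallets
  F4→X: 4 pallets
Total cost = €2196.
So F4→X carries 4 pallets.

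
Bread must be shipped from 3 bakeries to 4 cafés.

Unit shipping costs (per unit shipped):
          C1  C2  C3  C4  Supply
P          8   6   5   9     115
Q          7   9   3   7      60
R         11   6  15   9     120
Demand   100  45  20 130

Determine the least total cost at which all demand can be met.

An optimal shipping plan:
  P->C1: 100 × 8 = 800
  P->C2: 15 × 6 = 90
  Q->C3: 20 × 3 = 60
  Q->C4: 40 × 7 = 280
  R->C2: 30 × 6 = 180
  R->C4: 90 × 9 = 810
Total = 800 + 90 + 60 + 280 + 180 + 810 = 2220.

2220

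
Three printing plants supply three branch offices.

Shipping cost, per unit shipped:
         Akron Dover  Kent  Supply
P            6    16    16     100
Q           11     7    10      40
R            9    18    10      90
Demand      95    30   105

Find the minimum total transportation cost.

1860

One minimum-cost allocation:
  P->Akron: 95 × 6 = 570
  P->Kent: 5 × 16 = 80
  Q->Dover: 30 × 7 = 210
  Q->Kent: 10 × 10 = 100
  R->Kent: 90 × 10 = 900
Total = 570 + 80 + 210 + 100 + 900 = 1860.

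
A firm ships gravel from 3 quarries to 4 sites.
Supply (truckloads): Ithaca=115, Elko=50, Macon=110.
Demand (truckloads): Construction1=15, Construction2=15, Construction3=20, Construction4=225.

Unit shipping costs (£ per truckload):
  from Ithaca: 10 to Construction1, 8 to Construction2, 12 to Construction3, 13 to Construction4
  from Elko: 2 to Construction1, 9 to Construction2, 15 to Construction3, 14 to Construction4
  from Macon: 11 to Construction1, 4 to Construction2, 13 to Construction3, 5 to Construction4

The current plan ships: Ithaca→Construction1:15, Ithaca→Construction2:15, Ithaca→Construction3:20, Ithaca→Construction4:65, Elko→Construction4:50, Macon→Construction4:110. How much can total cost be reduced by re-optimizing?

135

Current plan cost = 15·10 + 15·8 + 20·12 + 65·13 + 50·14 + 110·5 = £2605.
Optimal plan:
  Ithaca→Construction2: 15 × £8 = £120
  Ithaca→Construction3: 20 × £12 = £240
  Ithaca→Construction4: 80 × £13 = £1040
  Elko→Construction1: 15 × £2 = £30
  Elko→Construction4: 35 × £14 = £490
  Macon→Construction4: 110 × £5 = £550
Optimal cost = £2470.
Saving = 2605 − 2470 = £135.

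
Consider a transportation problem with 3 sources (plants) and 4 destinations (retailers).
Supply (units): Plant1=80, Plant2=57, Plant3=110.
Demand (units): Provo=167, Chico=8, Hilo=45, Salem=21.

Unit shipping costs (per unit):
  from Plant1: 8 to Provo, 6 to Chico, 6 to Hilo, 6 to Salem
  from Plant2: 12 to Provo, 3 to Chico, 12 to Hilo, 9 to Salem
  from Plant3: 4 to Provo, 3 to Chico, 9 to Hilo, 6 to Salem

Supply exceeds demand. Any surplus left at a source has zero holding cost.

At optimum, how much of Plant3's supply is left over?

0

Minimum-cost shipments:
  Plant1–Provo: 35 × 8 = 280
  Plant1–Hilo: 45 × 6 = 270
  Plant2–Provo: 22 × 12 = 264
  Plant2–Chico: 8 × 3 = 24
  Plant2–Salem: 21 × 9 = 189
  Plant3–Provo: 110 × 4 = 440
Total cost = 1467.
Plant3 ships 110 of its 110, leaving 0.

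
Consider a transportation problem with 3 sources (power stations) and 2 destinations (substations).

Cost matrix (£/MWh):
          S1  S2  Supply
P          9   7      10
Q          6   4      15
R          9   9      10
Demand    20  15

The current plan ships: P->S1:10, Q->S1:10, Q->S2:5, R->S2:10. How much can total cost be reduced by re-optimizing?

Current plan cost = 10·9 + 10·6 + 5·4 + 10·9 = £260.
Optimal plan:
  P to S1: 10 × £9 = £90
  Q to S2: 15 × £4 = £60
  R to S1: 10 × £9 = £90
Optimal cost = £240.
Saving = 260 − 240 = £20.

20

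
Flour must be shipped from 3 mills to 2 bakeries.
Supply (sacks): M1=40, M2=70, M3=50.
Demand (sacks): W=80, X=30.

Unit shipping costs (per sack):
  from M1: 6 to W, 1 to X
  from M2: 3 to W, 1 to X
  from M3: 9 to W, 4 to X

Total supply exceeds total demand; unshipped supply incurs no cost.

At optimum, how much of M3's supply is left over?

An optimal plan:
  M1→W: 10 × 6 = 60
  M1→X: 30 × 1 = 30
  M2→W: 70 × 3 = 210
Total cost = 300.
M3 ships 0 of its 50, leaving 50.

50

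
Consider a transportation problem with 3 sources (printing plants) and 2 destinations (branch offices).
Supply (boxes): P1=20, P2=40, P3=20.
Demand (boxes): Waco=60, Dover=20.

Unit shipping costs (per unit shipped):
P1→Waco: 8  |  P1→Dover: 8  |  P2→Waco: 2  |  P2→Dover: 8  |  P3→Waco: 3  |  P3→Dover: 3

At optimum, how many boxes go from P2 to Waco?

40

Solving gives:
  P1–Waco: 20 × 8 = 160
  P2–Waco: 40 × 2 = 80
  P3–Dover: 20 × 3 = 60
Total cost = 300.
So P2→Waco carries 40 boxes.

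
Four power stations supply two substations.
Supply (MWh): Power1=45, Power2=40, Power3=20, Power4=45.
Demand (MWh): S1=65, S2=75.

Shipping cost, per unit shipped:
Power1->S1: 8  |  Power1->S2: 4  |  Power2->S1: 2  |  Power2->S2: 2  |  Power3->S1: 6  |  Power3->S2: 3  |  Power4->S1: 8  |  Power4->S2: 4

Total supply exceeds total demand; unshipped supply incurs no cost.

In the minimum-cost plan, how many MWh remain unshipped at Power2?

0

An optimal plan:
  Power1 to S2: 45 × 4 = 180
  Power2 to S1: 40 × 2 = 80
  Power3 to S1: 20 × 6 = 120
  Power4 to S1: 5 × 8 = 40
  Power4 to S2: 30 × 4 = 120
Total cost = 540.
Power2 ships 40 of its 40, leaving 0.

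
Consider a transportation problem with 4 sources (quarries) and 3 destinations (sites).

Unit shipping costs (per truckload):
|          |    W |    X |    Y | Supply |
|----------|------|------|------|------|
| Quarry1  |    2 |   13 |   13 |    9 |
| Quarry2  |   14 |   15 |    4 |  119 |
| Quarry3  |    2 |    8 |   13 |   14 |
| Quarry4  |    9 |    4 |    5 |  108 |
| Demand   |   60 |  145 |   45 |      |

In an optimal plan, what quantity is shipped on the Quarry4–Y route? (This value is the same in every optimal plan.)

0

The minimum-cost plan:
  Quarry1–W: 9 × 2 = 18
  Quarry2–W: 37 × 14 = 518
  Quarry2–X: 37 × 15 = 555
  Quarry2–Y: 45 × 4 = 180
  Quarry3–W: 14 × 2 = 28
  Quarry4–X: 108 × 4 = 432
Total cost = 1731.
The route Quarry4→Y is not used.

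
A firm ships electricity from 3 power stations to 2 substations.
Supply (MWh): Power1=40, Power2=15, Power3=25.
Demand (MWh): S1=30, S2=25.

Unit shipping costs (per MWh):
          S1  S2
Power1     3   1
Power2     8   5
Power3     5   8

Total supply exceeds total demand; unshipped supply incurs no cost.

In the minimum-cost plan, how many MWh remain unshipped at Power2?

An optimal plan:
  Power1->S1: 15 × 3 = 45
  Power1->S2: 25 × 1 = 25
  Power3->S1: 15 × 5 = 75
Total cost = 145.
Power2 ships 0 of its 15, leaving 15.

15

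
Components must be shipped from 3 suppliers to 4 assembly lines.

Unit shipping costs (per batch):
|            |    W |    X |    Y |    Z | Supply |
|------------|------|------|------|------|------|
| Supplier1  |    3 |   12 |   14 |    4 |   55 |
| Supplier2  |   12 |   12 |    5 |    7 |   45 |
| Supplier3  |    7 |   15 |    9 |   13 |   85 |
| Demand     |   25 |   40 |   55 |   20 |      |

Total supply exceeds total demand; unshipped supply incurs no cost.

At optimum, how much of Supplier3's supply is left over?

45

Minimum-cost shipments:
  Supplier1->W: 25 batches
  Supplier1->X: 10 batches
  Supplier1->Z: 20 batches
  Supplier2->Y: 45 batches
  Supplier3->X: 30 batches
  Supplier3->Y: 10 batches
Total cost = 1040.
Supplier3 ships 40 of its 85, leaving 45.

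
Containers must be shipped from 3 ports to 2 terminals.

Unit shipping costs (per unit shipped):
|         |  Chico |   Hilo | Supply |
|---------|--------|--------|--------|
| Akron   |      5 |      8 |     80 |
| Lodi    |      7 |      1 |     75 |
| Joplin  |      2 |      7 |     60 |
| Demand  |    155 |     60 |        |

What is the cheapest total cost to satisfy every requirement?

685

Optimal allocation:
  Akron to Chico: 80 × 5 = 400
  Lodi to Chico: 15 × 7 = 105
  Lodi to Hilo: 60 × 1 = 60
  Joplin to Chico: 60 × 2 = 120
Total = 400 + 105 + 60 + 120 = 685.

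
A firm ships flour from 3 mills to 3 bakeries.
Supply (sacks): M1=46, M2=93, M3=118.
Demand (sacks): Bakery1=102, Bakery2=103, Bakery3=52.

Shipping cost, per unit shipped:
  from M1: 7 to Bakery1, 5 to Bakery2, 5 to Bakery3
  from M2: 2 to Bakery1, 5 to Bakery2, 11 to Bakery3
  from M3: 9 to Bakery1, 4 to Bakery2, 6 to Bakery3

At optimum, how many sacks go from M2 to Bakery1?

93

Optimal shipments:
  M1–Bakery1: 9 × 7 = 63
  M1–Bakery3: 37 × 5 = 185
  M2–Bakery1: 93 × 2 = 186
  M3–Bakery2: 103 × 4 = 412
  M3–Bakery3: 15 × 6 = 90
Total cost = 936.
So M2→Bakery1 carries 93 sacks.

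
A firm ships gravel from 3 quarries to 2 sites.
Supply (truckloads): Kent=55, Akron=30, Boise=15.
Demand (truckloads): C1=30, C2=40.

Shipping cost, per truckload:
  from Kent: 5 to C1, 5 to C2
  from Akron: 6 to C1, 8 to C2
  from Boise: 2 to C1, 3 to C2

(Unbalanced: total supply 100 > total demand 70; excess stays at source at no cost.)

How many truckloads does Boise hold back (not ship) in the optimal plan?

Minimum-cost shipments:
  Kent->C1: 15 truckloads
  Kent->C2: 40 truckloads
  Boise->C1: 15 truckloads
Total cost = 305.
Boise ships 15 of its 15, leaving 0.

0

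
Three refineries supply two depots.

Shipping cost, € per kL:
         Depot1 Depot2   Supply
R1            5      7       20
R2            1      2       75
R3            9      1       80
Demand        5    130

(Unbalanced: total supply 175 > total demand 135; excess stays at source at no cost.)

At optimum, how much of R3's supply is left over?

0

Minimum-cost shipments:
  R2→Depot1: 5 × €1 = €5
  R2→Depot2: 50 × €2 = €100
  R3→Depot2: 80 × €1 = €80
Total cost = €185.
R3 ships 80 of its 80, leaving 0.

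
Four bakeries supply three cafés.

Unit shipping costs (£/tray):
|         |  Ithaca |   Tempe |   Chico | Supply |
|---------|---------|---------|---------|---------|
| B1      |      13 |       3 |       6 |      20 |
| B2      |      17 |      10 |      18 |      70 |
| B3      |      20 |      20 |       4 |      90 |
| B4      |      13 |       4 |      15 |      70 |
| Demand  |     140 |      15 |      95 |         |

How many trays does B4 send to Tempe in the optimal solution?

Solving gives:
  B1 to Tempe: 15 × £3 = £45
  B1 to Chico: 5 × £6 = £30
  B2 to Ithaca: 70 × £17 = £1190
  B3 to Chico: 90 × £4 = £360
  B4 to Ithaca: 70 × £13 = £910
Total cost = £2535.
The route B4→Tempe is not used.

0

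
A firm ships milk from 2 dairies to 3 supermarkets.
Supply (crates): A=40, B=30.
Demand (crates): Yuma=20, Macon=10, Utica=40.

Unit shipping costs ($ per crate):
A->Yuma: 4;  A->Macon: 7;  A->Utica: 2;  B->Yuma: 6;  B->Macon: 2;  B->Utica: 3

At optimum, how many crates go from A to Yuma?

The minimum-cost plan:
  A->Yuma: 20 crates
  A->Utica: 20 crates
  B->Macon: 10 crates
  B->Utica: 20 crates
Total cost = $200.
So A→Yuma carries 20 crates.

20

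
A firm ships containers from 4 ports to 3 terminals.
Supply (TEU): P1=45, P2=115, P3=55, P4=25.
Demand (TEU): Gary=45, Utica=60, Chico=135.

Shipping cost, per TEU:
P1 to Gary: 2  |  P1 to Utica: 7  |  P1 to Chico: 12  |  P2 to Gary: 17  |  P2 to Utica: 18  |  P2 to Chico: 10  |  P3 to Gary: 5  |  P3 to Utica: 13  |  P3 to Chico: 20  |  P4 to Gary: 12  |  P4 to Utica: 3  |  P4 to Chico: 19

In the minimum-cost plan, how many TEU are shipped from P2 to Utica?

0

The minimum-cost plan:
  P1->Utica: 25 TEU
  P1->Chico: 20 TEU
  P2->Chico: 115 TEU
  P3->Gary: 45 TEU
  P3->Utica: 10 TEU
  P4->Utica: 25 TEU
Total cost = 1995.
The route P2→Utica is not used.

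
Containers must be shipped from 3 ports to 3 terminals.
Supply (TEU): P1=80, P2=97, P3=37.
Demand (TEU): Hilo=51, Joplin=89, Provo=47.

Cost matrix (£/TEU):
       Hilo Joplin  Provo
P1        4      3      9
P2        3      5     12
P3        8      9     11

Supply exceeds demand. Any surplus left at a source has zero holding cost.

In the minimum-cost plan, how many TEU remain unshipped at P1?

0

Minimum-cost shipments:
  P1→Joplin: 70 TEU
  P1→Provo: 10 TEU
  P2→Hilo: 51 TEU
  P2→Joplin: 19 TEU
  P3→Provo: 37 TEU
Total cost = £955.
P1 ships 80 of its 80, leaving 0.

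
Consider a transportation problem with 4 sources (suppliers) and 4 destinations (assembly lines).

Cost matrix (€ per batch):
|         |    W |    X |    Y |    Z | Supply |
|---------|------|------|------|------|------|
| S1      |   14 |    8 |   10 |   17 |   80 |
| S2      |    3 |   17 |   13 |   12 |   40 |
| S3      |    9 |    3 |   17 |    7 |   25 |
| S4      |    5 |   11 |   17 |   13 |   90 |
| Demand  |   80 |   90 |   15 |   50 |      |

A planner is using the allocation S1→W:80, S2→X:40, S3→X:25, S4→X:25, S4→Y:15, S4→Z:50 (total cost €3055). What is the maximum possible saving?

1340

Current plan cost = 80·14 + 40·17 + 25·3 + 25·11 + 15·17 + 50·13 = €3055.
Optimal plan:
  S1–X: 65 × €8 = €520
  S1–Y: 15 × €10 = €150
  S2–W: 40 × €3 = €120
  S3–X: 25 × €3 = €75
  S4–W: 40 × €5 = €200
  S4–Z: 50 × €13 = €650
Optimal cost = €1715.
Saving = 3055 − 1715 = €1340.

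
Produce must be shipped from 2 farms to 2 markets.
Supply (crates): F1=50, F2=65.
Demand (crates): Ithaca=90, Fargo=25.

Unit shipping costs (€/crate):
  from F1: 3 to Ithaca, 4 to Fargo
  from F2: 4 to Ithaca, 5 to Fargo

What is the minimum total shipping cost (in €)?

One minimum-cost allocation:
  F1–Ithaca: 25 × €3 = €75
  F1–Fargo: 25 × €4 = €100
  F2–Ithaca: 65 × €4 = €260
Total = 75 + 100 + 260 = €435.
(Supply check: F1 ships 50; F2 ships 65.)

435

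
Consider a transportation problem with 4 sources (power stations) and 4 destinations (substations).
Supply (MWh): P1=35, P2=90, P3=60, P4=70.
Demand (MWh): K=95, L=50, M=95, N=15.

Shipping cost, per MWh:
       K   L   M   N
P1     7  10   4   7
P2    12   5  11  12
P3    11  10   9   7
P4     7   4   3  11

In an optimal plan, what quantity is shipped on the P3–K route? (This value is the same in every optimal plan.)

45

The minimum-cost plan:
  P1 to K: 10 × 7 = 70
  P1 to M: 25 × 4 = 100
  P2 to K: 40 × 12 = 480
  P2 to L: 50 × 5 = 250
  P3 to K: 45 × 11 = 495
  P3 to N: 15 × 7 = 105
  P4 to M: 70 × 3 = 210
Total cost = 1710.
So P3→K carries 45 MWh.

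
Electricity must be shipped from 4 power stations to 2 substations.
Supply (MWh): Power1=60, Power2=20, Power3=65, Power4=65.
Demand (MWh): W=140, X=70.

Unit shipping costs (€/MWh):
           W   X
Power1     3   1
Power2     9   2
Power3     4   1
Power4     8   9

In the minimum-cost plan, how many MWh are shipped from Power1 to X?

0

The minimum-cost plan:
  Power1->W: 60 MWh
  Power2->X: 20 MWh
  Power3->W: 15 MWh
  Power3->X: 50 MWh
  Power4->W: 65 MWh
Total cost = €850.
The route Power1→X is not used.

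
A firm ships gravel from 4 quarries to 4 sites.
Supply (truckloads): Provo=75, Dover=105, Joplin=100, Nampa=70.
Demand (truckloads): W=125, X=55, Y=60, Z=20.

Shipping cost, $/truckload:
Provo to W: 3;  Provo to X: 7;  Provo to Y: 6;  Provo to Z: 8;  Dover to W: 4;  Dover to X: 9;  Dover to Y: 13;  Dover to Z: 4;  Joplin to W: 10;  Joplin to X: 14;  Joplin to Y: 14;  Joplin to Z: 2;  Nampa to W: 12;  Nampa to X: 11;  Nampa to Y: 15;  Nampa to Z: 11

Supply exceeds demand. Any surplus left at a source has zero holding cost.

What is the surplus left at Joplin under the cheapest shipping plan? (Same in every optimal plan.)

75

Minimum-cost shipments:
  Provo→W: 15 × $3 = $45
  Provo→Y: 60 × $6 = $360
  Dover→W: 105 × $4 = $420
  Joplin→W: 5 × $10 = $50
  Joplin→Z: 20 × $2 = $40
  Nampa→X: 55 × $11 = $605
Total cost = $1520.
Joplin ships 25 of its 100, leaving 75.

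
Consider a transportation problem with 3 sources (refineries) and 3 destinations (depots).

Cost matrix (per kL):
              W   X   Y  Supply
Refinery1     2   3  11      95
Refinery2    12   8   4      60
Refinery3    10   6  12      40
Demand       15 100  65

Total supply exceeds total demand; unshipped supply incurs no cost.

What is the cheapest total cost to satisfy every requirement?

Optimal allocation:
  Refinery1–W: 15 × 2 = 30
  Refinery1–X: 80 × 3 = 240
  Refinery2–Y: 60 × 4 = 240
  Refinery3–X: 20 × 6 = 120
  Refinery3–Y: 5 × 12 = 60
Total = 30 + 240 + 240 + 120 + 60 = 690.

690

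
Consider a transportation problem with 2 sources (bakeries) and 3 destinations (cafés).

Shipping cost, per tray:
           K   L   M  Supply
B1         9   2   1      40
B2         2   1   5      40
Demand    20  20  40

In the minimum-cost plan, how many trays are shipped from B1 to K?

0

Optimal shipments:
  B1–M: 40 × 1 = 40
  B2–K: 20 × 2 = 40
  B2–L: 20 × 1 = 20
Total cost = 100.
The route B1→K is not used.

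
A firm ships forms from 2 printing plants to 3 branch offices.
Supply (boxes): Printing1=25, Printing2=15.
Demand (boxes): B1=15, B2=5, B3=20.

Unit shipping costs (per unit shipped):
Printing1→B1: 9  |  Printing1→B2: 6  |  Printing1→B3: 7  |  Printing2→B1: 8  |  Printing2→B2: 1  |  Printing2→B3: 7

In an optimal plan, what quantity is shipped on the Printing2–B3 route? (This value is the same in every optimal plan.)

0

Solving gives:
  Printing1→B1: 5 boxes
  Printing1→B3: 20 boxes
  Printing2→B1: 10 boxes
  Printing2→B2: 5 boxes
Total cost = 270.
The route Printing2→B3 is not used.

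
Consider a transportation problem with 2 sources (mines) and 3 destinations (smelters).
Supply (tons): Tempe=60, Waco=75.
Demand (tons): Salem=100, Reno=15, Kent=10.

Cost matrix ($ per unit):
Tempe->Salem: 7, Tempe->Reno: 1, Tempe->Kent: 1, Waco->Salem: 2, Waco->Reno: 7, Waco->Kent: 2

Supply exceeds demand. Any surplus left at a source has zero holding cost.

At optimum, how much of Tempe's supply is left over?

An optimal plan:
  Tempe–Salem: 25 × $7 = $175
  Tempe–Reno: 15 × $1 = $15
  Tempe–Kent: 10 × $1 = $10
  Waco–Salem: 75 × $2 = $150
Total cost = $350.
Tempe ships 50 of its 60, leaving 10.

10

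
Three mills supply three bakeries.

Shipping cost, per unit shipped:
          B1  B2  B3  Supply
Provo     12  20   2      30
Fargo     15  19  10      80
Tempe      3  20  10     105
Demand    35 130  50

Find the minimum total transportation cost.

A cheapest plan:
  Provo to B3: 30 × 2 = 60
  Fargo to B2: 80 × 19 = 1520
  Tempe to B1: 35 × 3 = 105
  Tempe to B2: 50 × 20 = 1000
  Tempe to B3: 20 × 10 = 200
Total = 60 + 1520 + 105 + 1000 + 200 = 2885.

2885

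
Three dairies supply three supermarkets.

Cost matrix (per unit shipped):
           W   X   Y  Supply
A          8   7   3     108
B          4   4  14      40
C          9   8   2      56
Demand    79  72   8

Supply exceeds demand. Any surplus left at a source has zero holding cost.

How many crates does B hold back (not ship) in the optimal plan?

0

Minimum-cost shipments:
  A to W: 36 × 8 = 288
  A to X: 72 × 7 = 504
  B to W: 40 × 4 = 160
  C to W: 3 × 9 = 27
  C to Y: 8 × 2 = 16
Total cost = 995.
B ships 40 of its 40, leaving 0.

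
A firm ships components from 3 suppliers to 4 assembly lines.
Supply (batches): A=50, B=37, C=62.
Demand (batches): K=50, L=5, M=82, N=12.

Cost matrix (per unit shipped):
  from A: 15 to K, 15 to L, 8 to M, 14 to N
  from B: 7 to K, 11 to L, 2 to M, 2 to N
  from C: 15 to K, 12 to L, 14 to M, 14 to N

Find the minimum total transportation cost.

Optimal allocation:
  A–M: 50 × 8 = 400
  B–M: 25 × 2 = 50
  B–N: 12 × 2 = 24
  C–K: 50 × 15 = 750
  C–L: 5 × 12 = 60
  C–M: 7 × 14 = 98
Total = 400 + 50 + 24 + 750 + 60 + 98 = 1382.
(Supply check: A ships 50; B ships 37; C ships 62.)

1382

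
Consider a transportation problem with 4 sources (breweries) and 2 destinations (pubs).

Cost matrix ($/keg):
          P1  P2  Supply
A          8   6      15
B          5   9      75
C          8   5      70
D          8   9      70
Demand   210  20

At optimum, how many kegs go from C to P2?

The minimum-cost plan:
  A→P1: 15 × $8 = $120
  B→P1: 75 × $5 = $375
  C→P1: 50 × $8 = $400
  C→P2: 20 × $5 = $100
  D→P1: 70 × $8 = $560
Total cost = $1555.
So C→P2 carries 20 kegs.

20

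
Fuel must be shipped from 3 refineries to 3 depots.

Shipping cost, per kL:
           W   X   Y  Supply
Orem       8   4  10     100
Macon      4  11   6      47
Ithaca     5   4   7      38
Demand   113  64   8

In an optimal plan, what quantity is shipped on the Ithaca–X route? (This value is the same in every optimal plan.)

Optimal shipments:
  Orem to W: 28 × 8 = 224
  Orem to X: 64 × 4 = 256
  Orem to Y: 8 × 10 = 80
  Macon to W: 47 × 4 = 188
  Ithaca to W: 38 × 5 = 190
Total cost = 938.
The route Ithaca→X is not used.

0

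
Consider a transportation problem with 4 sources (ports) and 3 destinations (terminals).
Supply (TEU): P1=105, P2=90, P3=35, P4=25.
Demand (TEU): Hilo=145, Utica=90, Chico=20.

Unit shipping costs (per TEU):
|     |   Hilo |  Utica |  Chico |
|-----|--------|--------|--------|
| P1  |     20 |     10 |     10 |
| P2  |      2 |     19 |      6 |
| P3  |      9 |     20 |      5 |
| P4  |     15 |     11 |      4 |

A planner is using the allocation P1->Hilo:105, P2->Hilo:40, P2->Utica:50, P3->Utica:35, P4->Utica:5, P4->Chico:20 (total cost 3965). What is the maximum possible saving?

Current plan cost = 105·20 + 40·2 + 50·19 + 35·20 + 5·11 + 20·4 = 3965.
Optimal plan:
  P1->Hilo: 15 × 20 = 300
  P1->Utica: 90 × 10 = 900
  P2->Hilo: 90 × 2 = 180
  P3->Hilo: 35 × 9 = 315
  P4->Hilo: 5 × 15 = 75
  P4->Chico: 20 × 4 = 80
Optimal cost = 1850.
Saving = 3965 − 1850 = 2115.

2115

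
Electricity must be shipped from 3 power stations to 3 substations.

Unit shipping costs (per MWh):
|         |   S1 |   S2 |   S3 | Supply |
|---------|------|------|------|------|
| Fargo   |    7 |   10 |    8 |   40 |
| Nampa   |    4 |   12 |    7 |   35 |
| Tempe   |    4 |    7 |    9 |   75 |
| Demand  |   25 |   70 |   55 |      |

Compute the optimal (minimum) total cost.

A cheapest plan:
  Fargo->S3: 40 MWh
  Nampa->S1: 20 MWh
  Nampa->S3: 15 MWh
  Tempe->S1: 5 MWh
  Tempe->S2: 70 MWh
Total cost = 1015.

1015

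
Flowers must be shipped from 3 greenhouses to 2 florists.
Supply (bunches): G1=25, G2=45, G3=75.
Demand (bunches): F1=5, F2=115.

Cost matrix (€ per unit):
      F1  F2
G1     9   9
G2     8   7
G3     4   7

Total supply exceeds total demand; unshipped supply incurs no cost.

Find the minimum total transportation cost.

825

A cheapest plan:
  G2 to F2: 45 × €7 = €315
  G3 to F1: 5 × €4 = €20
  G3 to F2: 70 × €7 = €490
Total = 315 + 20 + 490 = €825.
(Supply check: G1 ships 0; G2 ships 45; G3 ships 75.)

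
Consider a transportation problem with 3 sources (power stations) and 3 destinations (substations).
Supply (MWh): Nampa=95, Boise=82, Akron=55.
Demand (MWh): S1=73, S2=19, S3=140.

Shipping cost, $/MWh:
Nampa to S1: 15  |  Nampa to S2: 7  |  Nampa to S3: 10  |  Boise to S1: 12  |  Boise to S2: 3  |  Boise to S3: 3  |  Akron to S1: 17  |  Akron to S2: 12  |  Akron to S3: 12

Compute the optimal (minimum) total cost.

Optimal allocation:
  Nampa->S1: 18 MWh
  Nampa->S2: 19 MWh
  Nampa->S3: 58 MWh
  Boise->S3: 82 MWh
  Akron->S1: 55 MWh
Total cost = $2164.
(Supply check: Nampa ships 95; Boise ships 82; Akron ships 55.)

2164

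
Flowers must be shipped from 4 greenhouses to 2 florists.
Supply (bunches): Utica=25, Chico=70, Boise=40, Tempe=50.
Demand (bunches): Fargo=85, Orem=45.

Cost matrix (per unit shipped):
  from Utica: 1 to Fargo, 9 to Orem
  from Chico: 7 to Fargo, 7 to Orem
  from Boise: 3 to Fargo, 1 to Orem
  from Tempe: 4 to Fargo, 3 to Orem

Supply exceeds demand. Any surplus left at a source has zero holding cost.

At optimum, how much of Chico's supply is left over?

An optimal plan:
  Utica->Fargo: 25 × 1 = 25
  Chico->Fargo: 15 × 7 = 105
  Boise->Orem: 40 × 1 = 40
  Tempe->Fargo: 45 × 4 = 180
  Tempe->Orem: 5 × 3 = 15
Total cost = 365.
Chico ships 15 of its 70, leaving 55.

55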